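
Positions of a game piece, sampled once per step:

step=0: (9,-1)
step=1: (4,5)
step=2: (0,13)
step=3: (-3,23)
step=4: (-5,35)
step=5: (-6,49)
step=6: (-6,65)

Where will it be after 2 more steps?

Taking differences between consecutive positions: (-5,+6), (-4,+8), (-3,+10), (-2,+12), (-1,+14), (+0,+16). These grow by (+1,+2) each step.
step 7: (-6,65) + (+1,+18) → (-5,83)
step 8: (-5,83) + (+2,+20) → (-3,103)

(-3,103)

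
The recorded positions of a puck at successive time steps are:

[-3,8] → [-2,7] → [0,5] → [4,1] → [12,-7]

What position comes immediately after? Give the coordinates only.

The jumps are [+1,-1], [+2,-2], [+4,-4], [+8,-8] — a geometric progression with ratio 2.
step 5: [12,-7] + [+16,-16] → [28,-23]

[28,-23]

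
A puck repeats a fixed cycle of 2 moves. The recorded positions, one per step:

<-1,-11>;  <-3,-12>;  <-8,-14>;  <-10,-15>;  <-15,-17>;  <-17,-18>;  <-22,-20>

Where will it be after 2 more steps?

The moves between consecutive positions are <-2,-1>, <-5,-2>, <-2,-1>, <-5,-2>, <-2,-1>, <-5,-2>; they repeat the 2-cycle [<-2,-1>, <-5,-2>].
step 7: apply <-2,-1> → <-24,-21>
step 8: apply <-5,-2> → <-29,-23>

<-29,-23>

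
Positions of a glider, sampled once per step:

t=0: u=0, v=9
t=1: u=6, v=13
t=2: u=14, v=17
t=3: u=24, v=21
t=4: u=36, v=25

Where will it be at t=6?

First differences are (+6, +4), (+8, +4), (+10, +4), (+12, +4); their common second difference is (+2, +0) (constant acceleration).
step 5: u=36, v=25 + (+14, +4) → u=50, v=29
step 6: u=50, v=29 + (+16, +4) → u=66, v=33

u=66, v=33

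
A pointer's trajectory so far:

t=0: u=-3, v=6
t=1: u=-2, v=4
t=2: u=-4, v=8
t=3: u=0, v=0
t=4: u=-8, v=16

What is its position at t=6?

u=-24, v=48

Step-to-step displacements: (+1, -2), (-2, +4), (+4, -8), (-8, +16); each is -2× the previous.
step 5: u=-8, v=16 + (+16, -32) → u=8, v=-16
step 6: u=8, v=-16 + (-32, +64) → u=-24, v=48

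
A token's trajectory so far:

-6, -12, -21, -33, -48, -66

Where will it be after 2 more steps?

Taking differences between consecutive positions: -6, -9, -12, -15, -18. These grow by -3 each step.
step 6: -66 − 21 → -87
step 7: -87 − 24 → -111

-111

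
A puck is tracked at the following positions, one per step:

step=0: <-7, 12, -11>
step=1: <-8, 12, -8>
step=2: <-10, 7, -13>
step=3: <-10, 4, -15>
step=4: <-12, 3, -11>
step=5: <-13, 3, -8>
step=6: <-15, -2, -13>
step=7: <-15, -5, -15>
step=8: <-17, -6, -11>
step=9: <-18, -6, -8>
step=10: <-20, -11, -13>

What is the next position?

The moves between consecutive positions are <-1, +0, +3>, <-2, -5, -5>, <+0, -3, -2>, <-2, -1, +4>, <-1, +0, +3>, <-2, -5, -5>, <+0, -3, -2>, <-2, -1, +4>, <-1, +0, +3>, <-2, -5, -5>; they repeat the 4-cycle [<-1, +0, +3>, <-2, -5, -5>, <+0, -3, -2>, <-2, -1, +4>].
step 11: apply <+0, -3, -2> → <-20, -14, -15>

<-20, -14, -15>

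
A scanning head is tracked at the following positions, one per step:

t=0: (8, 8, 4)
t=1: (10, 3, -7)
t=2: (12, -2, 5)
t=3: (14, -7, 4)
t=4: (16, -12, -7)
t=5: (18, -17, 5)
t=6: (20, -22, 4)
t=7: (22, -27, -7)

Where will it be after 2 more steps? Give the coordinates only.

The first coordinate changes by +2 each step, so at step 9 it is 8 + 9·(2) = 26.
The second coordinate changes by -5 each step, so at step 9 it is 8 + 9·(-5) = -37.
The third coordinate repeats the cycle [4, -7, 5] with period 3; step 9 mod 3 = 0, giving 4.

(26, -37, 4)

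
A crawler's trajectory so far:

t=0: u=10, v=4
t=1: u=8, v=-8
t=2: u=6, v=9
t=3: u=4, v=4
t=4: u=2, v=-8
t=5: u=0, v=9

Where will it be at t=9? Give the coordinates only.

U: linear, -2 per step → -8 at step 9.
V: cycles through 4, -8, 9 every 3 steps. Step 9 lands at position 0 of the cycle → 4.

u=-8, v=4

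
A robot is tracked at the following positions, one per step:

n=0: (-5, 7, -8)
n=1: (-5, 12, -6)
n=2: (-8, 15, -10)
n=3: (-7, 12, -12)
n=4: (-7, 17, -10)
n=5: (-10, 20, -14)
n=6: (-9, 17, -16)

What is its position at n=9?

(-11, 22, -20)

The moves between consecutive positions are (+0, +5, +2), (-3, +3, -4), (+1, -3, -2), (+0, +5, +2), (-3, +3, -4), (+1, -3, -2); they repeat the 3-cycle [(+0, +5, +2), (-3, +3, -4), (+1, -3, -2)].
step 7: apply (+0, +5, +2) → (-9, 22, -14)
step 8: apply (-3, +3, -4) → (-12, 25, -18)
step 9: apply (+1, -3, -2) → (-11, 22, -20)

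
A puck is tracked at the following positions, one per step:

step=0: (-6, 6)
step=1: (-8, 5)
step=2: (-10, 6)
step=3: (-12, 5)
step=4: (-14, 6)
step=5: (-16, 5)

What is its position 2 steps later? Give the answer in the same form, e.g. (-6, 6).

First: linear, -2 per step → -20 at step 7.
Second: cycles through 6, 5 every 2 steps. Step 7 lands at position 1 of the cycle → 5.

(-20, 5)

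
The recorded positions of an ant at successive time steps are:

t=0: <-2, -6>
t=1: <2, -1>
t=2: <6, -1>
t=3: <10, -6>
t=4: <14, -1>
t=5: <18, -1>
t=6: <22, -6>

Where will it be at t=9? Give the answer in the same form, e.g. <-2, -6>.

First: linear, +4 per step → 34 at step 9.
Second: cycles through -6, -1, -1 every 3 steps. Step 9 lands at position 0 of the cycle → -6.

<34, -6>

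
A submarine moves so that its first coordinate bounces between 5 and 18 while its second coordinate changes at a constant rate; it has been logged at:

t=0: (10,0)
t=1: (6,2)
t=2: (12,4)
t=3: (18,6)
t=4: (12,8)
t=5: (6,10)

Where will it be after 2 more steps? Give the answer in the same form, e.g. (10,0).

(16,14)

The first coordinate travels 6 per step and bounces off the walls at 5 and 18.
  step 6: 6 → 10
  step 7: 10 → 16
The second coordinate changes by +2 each step: at step 7 it is 14.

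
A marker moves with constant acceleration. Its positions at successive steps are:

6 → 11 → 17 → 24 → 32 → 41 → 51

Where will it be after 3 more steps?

Successive displacements: +5, +6, +7, +8, +9, +10 — each changes by +1.
step 7: 51 + 11 → 62
step 8: 62 + 12 → 74
step 9: 74 + 13 → 87

87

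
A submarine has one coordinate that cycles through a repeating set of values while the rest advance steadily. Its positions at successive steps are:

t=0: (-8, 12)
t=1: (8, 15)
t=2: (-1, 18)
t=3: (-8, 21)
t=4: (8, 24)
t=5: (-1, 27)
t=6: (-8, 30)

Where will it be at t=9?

First: cycles through -8, 8, -1 every 3 steps. Step 9 lands at position 0 of the cycle → -8.
Second: linear, +3 per step → 39 at step 9.

(-8, 39)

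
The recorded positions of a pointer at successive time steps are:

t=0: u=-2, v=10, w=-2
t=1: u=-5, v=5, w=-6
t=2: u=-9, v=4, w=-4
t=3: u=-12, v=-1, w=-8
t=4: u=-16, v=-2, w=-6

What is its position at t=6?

Differencing gives (-3, -5, -4), (-4, -1, +2), (-3, -5, -4), (-4, -1, +2). This is the pattern (-3, -5, -4), (-4, -1, +2) repeated.
step 5: apply (-3, -5, -4) → u=-19, v=-7, w=-10
step 6: apply (-4, -1, +2) → u=-23, v=-8, w=-8

u=-23, v=-8, w=-8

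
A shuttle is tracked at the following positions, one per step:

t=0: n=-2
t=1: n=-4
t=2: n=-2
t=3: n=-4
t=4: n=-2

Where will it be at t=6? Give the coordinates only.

Step-to-step displacements: -2, +2, -2, +2; each is -1× the previous.
step 5: -2 − 2 → n=-4
step 6: -4 + 2 → n=-2

n=-2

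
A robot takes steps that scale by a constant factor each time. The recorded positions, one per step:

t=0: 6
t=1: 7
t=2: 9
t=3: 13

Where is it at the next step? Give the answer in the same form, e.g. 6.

The jumps are +1, +2, +4 — a geometric progression with ratio 2.
step 4: 13 + 8 → 21

21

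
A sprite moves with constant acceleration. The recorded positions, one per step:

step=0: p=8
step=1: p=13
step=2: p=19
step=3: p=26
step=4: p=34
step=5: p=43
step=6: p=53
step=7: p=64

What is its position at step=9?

p=89

Taking differences between consecutive positions: +5, +6, +7, +8, +9, +10, +11. These grow by +1 each step.
step 8: 64 + 12 → p=76
step 9: 76 + 13 → p=89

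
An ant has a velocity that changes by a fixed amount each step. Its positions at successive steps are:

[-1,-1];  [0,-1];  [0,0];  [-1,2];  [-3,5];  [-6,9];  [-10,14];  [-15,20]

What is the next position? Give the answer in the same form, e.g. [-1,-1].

[-21,27]

First differences are [+1,+0], [+0,+1], [-1,+2], [-2,+3], [-3,+4], [-4,+5], [-5,+6]; their common second difference is [-1,+1] (constant acceleration).
step 8: [-15,20] + [-6,+7] → [-21,27]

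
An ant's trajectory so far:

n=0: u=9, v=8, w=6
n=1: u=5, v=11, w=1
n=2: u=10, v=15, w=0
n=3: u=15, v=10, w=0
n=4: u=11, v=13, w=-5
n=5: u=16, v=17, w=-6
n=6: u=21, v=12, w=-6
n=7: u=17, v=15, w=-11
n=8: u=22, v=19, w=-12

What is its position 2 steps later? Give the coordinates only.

Differencing gives (-4, +3, -5), (+5, +4, -1), (+5, -5, +0), (-4, +3, -5), (+5, +4, -1), (+5, -5, +0), (-4, +3, -5), (+5, +4, -1). This is the pattern (-4, +3, -5), (+5, +4, -1), (+5, -5, +0) repeated.
step 9: apply (+5, -5, +0) → u=27, v=14, w=-12
step 10: apply (-4, +3, -5) → u=23, v=17, w=-17

u=23, v=17, w=-17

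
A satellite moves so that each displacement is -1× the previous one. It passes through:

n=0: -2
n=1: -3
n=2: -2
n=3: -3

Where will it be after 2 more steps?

Step-to-step displacements: -1, +1, -1; each is -1× the previous.
step 4: -3 + 1 → -2
step 5: -2 − 1 → -3

-3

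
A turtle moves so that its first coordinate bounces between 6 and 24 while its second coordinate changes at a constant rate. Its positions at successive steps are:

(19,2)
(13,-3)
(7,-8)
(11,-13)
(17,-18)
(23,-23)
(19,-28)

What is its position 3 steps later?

The first coordinate reflects between 6 and 24, moving 6 per step.
  step 7: 19 → 13
  step 8: 13 → 7
  step 9: 7 → 11
The second coordinate changes by -5 each step: at step 9 it is -43.

(11,-43)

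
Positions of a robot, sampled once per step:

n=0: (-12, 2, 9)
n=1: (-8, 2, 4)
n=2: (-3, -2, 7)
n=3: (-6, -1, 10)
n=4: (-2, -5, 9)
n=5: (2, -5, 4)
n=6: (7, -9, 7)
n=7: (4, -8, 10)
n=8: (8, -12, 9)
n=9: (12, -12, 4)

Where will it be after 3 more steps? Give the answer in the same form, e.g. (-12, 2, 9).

The moves between consecutive positions are (+4, +0, -5), (+5, -4, +3), (-3, +1, +3), (+4, -4, -1), (+4, +0, -5), (+5, -4, +3), (-3, +1, +3), (+4, -4, -1), (+4, +0, -5); they repeat the 4-cycle [(+4, +0, -5), (+5, -4, +3), (-3, +1, +3), (+4, -4, -1)].
step 10: apply (+5, -4, +3) → (17, -16, 7)
step 11: apply (-3, +1, +3) → (14, -15, 10)
step 12: apply (+4, -4, -1) → (18, -19, 9)

(18, -19, 9)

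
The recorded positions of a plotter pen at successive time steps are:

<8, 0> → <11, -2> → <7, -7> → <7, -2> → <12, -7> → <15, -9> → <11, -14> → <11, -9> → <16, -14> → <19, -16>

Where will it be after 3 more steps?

Differencing gives <+3, -2>, <-4, -5>, <+0, +5>, <+5, -5>, <+3, -2>, <-4, -5>, <+0, +5>, <+5, -5>, <+3, -2>. This is the pattern <+3, -2>, <-4, -5>, <+0, +5>, <+5, -5> repeated.
step 10: apply <-4, -5> → <15, -21>
step 11: apply <+0, +5> → <15, -16>
step 12: apply <+5, -5> → <20, -21>

<20, -21>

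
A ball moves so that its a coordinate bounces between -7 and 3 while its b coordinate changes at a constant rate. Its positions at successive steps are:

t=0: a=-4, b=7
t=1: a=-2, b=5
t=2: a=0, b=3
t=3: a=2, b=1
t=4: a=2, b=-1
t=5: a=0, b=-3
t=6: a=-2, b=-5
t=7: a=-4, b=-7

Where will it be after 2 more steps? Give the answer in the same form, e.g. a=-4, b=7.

a=-6, b=-11

The a coordinate travels 2 per step and bounces off the walls at -7 and 3.
  step 8: -4 → -6
  step 9: -6 → -6
The b coordinate changes by -2 each step: at step 9 it is -11.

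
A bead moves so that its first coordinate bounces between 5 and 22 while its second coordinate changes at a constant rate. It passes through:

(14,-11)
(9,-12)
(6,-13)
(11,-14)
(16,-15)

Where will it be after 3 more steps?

The first coordinate travels 5 per step and bounces off the walls at 5 and 22.
  step 5: 16 → 21
  step 6: 21 → 18
  step 7: 18 → 13
The second coordinate changes by -1 each step: at step 7 it is -18.

(13,-18)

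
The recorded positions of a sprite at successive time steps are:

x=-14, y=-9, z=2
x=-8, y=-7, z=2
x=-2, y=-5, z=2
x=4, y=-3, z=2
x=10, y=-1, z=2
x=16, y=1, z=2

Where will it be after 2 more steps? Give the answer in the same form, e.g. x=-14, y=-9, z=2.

x=28, y=5, z=2

Constant displacement of (+6, +2, +0) per step.
step 6: x=16, y=1, z=2 + (+6, +2, +0) → x=22, y=3, z=2
step 7: x=22, y=3, z=2 + (+6, +2, +0) → x=28, y=5, z=2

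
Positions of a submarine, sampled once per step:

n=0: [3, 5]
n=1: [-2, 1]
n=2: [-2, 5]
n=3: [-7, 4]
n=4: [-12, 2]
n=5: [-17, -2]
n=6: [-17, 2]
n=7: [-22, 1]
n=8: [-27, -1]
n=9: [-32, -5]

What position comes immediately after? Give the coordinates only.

[-32, -1]

Step-to-step displacements: [-5, -4], [+0, +4], [-5, -1], [-5, -2], [-5, -4], [+0, +4], [-5, -1], [-5, -2], [-5, -4] — a repeating cycle of length 4.
step 10: apply [+0, +4] → [-32, -1]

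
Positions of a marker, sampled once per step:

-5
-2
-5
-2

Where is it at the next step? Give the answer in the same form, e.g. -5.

Step-to-step displacements: +3, -3, +3; each is -1× the previous.
step 4: -2 − 3 → -5

-5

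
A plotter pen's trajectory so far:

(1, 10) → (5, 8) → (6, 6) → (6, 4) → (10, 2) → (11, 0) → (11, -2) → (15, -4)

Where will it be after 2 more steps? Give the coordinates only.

(16, -8)

Differencing gives (+4, -2), (+1, -2), (+0, -2), (+4, -2), (+1, -2), (+0, -2), (+4, -2). This is the pattern (+4, -2), (+1, -2), (+0, -2) repeated.
step 8: apply (+1, -2) → (16, -6)
step 9: apply (+0, -2) → (16, -8)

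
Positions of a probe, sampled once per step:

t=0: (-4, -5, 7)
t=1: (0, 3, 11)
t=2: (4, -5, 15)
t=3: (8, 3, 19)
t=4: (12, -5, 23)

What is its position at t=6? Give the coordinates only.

(20, -5, 31)

First: linear, +4 per step → 20 at step 6.
Second: cycles through -5, 3 every 2 steps. Step 6 lands at position 0 of the cycle → -5.
Third: linear, +4 per step → 31 at step 6.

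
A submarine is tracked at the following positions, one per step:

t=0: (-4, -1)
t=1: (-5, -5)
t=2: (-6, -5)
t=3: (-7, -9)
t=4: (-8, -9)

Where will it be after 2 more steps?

(-10, -13)

The moves between consecutive positions are (-1, -4), (-1, +0), (-1, -4), (-1, +0); they repeat the 2-cycle [(-1, -4), (-1, +0)].
step 5: apply (-1, -4) → (-9, -13)
step 6: apply (-1, +0) → (-10, -13)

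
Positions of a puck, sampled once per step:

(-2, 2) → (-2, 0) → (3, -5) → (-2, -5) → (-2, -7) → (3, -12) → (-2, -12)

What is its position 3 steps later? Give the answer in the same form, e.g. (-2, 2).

The moves between consecutive positions are (+0, -2), (+5, -5), (-5, +0), (+0, -2), (+5, -5), (-5, +0); they repeat the 3-cycle [(+0, -2), (+5, -5), (-5, +0)].
step 7: apply (+0, -2) → (-2, -14)
step 8: apply (+5, -5) → (3, -19)
step 9: apply (-5, +0) → (-2, -19)

(-2, -19)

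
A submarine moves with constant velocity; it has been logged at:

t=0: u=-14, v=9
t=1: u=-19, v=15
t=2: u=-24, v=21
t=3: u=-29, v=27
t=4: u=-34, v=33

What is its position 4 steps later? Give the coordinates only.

u=-54, v=57

The position changes by (-5, +6) every step.
step 5: u=-34, v=33 + (-5, +6) → u=-39, v=39
step 6: u=-39, v=39 + (-5, +6) → u=-44, v=45
step 7: u=-44, v=45 + (-5, +6) → u=-49, v=51
step 8: u=-49, v=51 + (-5, +6) → u=-54, v=57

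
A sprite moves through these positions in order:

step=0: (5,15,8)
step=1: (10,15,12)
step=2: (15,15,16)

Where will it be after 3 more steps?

The position changes by (+5,+0,+4) every step.
step 3: (15,15,16) + (+5,+0,+4) → (20,15,20)
step 4: (20,15,20) + (+5,+0,+4) → (25,15,24)
step 5: (25,15,24) + (+5,+0,+4) → (30,15,28)

(30,15,28)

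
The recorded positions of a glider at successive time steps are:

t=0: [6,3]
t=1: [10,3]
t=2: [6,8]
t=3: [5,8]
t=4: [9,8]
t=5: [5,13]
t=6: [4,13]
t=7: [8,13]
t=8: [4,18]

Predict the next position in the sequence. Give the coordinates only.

[3,18]

The moves between consecutive positions are [+4,+0], [-4,+5], [-1,+0], [+4,+0], [-4,+5], [-1,+0], [+4,+0], [-4,+5]; they repeat the 3-cycle [[+4,+0], [-4,+5], [-1,+0]].
step 9: apply [-1,+0] → [3,18]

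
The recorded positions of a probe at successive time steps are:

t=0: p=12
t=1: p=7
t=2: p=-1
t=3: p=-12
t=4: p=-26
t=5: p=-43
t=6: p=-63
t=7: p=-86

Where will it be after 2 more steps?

Successive displacements: -5, -8, -11, -14, -17, -20, -23 — each changes by -3.
step 8: -86 − 26 → p=-112
step 9: -112 − 29 → p=-141

p=-141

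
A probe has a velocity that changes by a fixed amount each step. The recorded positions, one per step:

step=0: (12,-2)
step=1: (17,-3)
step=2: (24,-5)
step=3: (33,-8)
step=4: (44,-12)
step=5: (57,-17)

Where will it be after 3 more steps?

(108,-38)

First differences are (+5,-1), (+7,-2), (+9,-3), (+11,-4), (+13,-5); their common second difference is (+2,-1) (constant acceleration).
step 6: (57,-17) + (+15,-6) → (72,-23)
step 7: (72,-23) + (+17,-7) → (89,-30)
step 8: (89,-30) + (+19,-8) → (108,-38)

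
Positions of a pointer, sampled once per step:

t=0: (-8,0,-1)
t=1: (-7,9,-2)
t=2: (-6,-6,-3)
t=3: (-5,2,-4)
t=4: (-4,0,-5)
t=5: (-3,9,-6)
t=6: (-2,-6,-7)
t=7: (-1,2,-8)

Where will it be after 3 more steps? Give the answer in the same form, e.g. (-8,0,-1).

First: linear, +1 per step → 2 at step 10.
Second: cycles through 0, 9, -6, 2 every 4 steps. Step 10 lands at position 2 of the cycle → -6.
Third: linear, -1 per step → -11 at step 10.

(2,-6,-11)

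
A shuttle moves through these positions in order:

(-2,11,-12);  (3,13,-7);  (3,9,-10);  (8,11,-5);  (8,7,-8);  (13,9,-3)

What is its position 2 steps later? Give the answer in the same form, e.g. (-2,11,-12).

(18,7,-1)

The moves between consecutive positions are (+5,+2,+5), (+0,-4,-3), (+5,+2,+5), (+0,-4,-3), (+5,+2,+5); they repeat the 2-cycle [(+5,+2,+5), (+0,-4,-3)].
step 6: apply (+0,-4,-3) → (13,5,-6)
step 7: apply (+5,+2,+5) → (18,7,-1)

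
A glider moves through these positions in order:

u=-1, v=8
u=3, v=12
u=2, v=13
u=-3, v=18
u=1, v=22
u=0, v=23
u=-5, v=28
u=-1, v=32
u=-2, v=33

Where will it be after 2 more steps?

Differencing gives (+4, +4), (-1, +1), (-5, +5), (+4, +4), (-1, +1), (-5, +5), (+4, +4), (-1, +1). This is the pattern (+4, +4), (-1, +1), (-5, +5) repeated.
step 9: apply (-5, +5) → u=-7, v=38
step 10: apply (+4, +4) → u=-3, v=42

u=-3, v=42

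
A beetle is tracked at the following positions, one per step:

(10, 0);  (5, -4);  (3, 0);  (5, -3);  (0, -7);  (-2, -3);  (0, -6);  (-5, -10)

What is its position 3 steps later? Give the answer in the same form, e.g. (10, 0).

(-10, -13)

Step-to-step displacements: (-5, -4), (-2, +4), (+2, -3), (-5, -4), (-2, +4), (+2, -3), (-5, -4) — a repeating cycle of length 3.
step 8: apply (-2, +4) → (-7, -6)
step 9: apply (+2, -3) → (-5, -9)
step 10: apply (-5, -4) → (-10, -13)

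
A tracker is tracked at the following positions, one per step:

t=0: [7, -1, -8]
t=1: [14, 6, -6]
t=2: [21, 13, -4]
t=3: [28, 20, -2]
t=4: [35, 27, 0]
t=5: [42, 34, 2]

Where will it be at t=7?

[56, 48, 6]

Constant displacement of [+7, +7, +2] per step.
step 6: [42, 34, 2] + [+7, +7, +2] → [49, 41, 4]
step 7: [49, 41, 4] + [+7, +7, +2] → [56, 48, 6]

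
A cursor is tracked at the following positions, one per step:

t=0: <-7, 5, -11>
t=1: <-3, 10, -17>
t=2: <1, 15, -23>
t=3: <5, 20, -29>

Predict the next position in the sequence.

<9, 25, -35>

The position changes by <+4, +5, -6> every step.
step 4: <5, 20, -29> + <+4, +5, -6> → <9, 25, -35>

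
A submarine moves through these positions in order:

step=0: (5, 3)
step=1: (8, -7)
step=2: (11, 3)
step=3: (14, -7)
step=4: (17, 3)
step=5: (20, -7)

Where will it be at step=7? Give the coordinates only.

First: linear, +3 per step → 26 at step 7.
Second: cycles through 3, -7 every 2 steps. Step 7 lands at position 1 of the cycle → -7.

(26, -7)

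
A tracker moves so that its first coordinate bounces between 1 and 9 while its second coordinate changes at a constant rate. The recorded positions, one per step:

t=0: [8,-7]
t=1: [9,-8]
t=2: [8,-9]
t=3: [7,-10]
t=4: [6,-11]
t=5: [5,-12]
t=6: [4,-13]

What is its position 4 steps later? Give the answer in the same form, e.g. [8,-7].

[2,-17]

The first coordinate reflects between 1 and 9, moving 1 per step.
  step 7: 4 → 3
  step 8: 3 → 2
  step 9: 2 → 1
  step 10: 1 → 2
The second coordinate changes by -1 each step: at step 10 it is -17.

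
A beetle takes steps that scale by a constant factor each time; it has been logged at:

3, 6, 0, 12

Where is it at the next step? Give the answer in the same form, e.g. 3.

Step-to-step displacements: +3, -6, +12; each is -2× the previous.
step 4: 12 − 24 → -12

-12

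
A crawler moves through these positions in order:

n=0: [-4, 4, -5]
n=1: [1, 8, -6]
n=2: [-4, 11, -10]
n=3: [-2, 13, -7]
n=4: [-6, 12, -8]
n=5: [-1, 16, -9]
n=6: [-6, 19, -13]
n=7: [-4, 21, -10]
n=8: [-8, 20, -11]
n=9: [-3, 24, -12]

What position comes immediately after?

[-8, 27, -16]

The moves between consecutive positions are [+5, +4, -1], [-5, +3, -4], [+2, +2, +3], [-4, -1, -1], [+5, +4, -1], [-5, +3, -4], [+2, +2, +3], [-4, -1, -1], [+5, +4, -1]; they repeat the 4-cycle [[+5, +4, -1], [-5, +3, -4], [+2, +2, +3], [-4, -1, -1]].
step 10: apply [-5, +3, -4] → [-8, 27, -16]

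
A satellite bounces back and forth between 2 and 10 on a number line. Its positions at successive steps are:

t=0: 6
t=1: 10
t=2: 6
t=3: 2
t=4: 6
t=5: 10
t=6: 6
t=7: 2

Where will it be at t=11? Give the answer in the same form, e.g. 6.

The value travels 4 per step and bounces off the walls at 2 and 10.
  step 8: 2 → 6
  step 9: 6 → 10
  step 10: 10 → 6
  step 11: 6 → 2

2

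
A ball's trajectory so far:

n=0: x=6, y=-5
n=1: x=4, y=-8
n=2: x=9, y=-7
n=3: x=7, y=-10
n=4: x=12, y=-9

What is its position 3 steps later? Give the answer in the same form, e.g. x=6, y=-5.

The moves between consecutive positions are (-2, -3), (+5, +1), (-2, -3), (+5, +1); they repeat the 2-cycle [(-2, -3), (+5, +1)].
step 5: apply (-2, -3) → x=10, y=-12
step 6: apply (+5, +1) → x=15, y=-11
step 7: apply (-2, -3) → x=13, y=-14

x=13, y=-14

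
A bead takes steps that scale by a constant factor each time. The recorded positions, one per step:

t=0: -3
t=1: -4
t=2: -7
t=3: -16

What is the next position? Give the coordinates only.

-43

Step-to-step displacements: -1, -3, -9; each is 3× the previous.
step 4: -16 − 27 → -43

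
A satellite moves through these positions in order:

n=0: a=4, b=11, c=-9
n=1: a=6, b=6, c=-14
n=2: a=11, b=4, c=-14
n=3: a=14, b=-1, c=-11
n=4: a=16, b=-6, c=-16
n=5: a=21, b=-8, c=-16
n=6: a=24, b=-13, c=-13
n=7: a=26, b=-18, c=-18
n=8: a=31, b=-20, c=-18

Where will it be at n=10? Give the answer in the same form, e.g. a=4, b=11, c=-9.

a=36, b=-30, c=-20

The moves between consecutive positions are (+2, -5, -5), (+5, -2, +0), (+3, -5, +3), (+2, -5, -5), (+5, -2, +0), (+3, -5, +3), (+2, -5, -5), (+5, -2, +0); they repeat the 3-cycle [(+2, -5, -5), (+5, -2, +0), (+3, -5, +3)].
step 9: apply (+3, -5, +3) → a=34, b=-25, c=-15
step 10: apply (+2, -5, -5) → a=36, b=-30, c=-20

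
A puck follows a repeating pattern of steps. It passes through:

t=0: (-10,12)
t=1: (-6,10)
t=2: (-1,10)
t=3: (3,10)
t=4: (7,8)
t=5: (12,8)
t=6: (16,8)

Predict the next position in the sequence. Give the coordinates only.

Step-to-step displacements: (+4,-2), (+5,+0), (+4,+0), (+4,-2), (+5,+0), (+4,+0) — a repeating cycle of length 3.
step 7: apply (+4,-2) → (20,6)

(20,6)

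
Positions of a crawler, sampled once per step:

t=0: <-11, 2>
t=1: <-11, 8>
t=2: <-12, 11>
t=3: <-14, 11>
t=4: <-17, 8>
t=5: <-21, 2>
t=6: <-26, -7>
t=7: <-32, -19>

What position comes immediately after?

<-39, -34>

Taking differences between consecutive positions: <+0, +6>, <-1, +3>, <-2, +0>, <-3, -3>, <-4, -6>, <-5, -9>, <-6, -12>. These grow by <-1, -3> each step.
step 8: <-32, -19> + <-7, -15> → <-39, -34>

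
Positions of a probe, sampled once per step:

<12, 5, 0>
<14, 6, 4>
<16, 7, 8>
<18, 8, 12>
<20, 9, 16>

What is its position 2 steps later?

Each step adds <+2, +1, +4> to the position.
step 5: <20, 9, 16> + <+2, +1, +4> → <22, 10, 20>
step 6: <22, 10, 20> + <+2, +1, +4> → <24, 11, 24>

<24, 11, 24>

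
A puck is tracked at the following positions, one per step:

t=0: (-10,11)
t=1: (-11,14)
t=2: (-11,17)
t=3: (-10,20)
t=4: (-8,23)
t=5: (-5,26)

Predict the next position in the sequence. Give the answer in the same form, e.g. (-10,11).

Taking differences between consecutive positions: (-1,+3), (+0,+3), (+1,+3), (+2,+3), (+3,+3). These grow by (+1,+0) each step.
step 6: (-5,26) + (+4,+3) → (-1,29)

(-1,29)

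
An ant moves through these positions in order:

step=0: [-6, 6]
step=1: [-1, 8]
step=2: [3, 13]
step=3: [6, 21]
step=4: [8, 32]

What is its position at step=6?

[9, 63]

Successive displacements: [+5, +2], [+4, +5], [+3, +8], [+2, +11] — each changes by [-1, +3].
step 5: [8, 32] + [+1, +14] → [9, 46]
step 6: [9, 46] + [+0, +17] → [9, 63]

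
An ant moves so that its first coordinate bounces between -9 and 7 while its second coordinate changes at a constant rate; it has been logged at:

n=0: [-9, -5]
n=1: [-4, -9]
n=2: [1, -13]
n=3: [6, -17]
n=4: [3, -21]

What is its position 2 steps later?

The first coordinate travels 5 per step and bounces off the walls at -9 and 7.
  step 5: 3 → -2
  step 6: -2 → -7
The second coordinate changes by -4 each step: at step 6 it is -29.

[-7, -29]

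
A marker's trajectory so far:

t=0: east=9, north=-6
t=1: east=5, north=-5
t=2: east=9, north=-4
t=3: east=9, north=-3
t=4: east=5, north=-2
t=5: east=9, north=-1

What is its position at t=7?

east=5, north=1

The east coordinate repeats the cycle [9, 5, 9] with period 3; step 7 mod 3 = 1, giving 5.
The north coordinate changes by +1 each step, so at step 7 it is -6 + 7·(1) = 1.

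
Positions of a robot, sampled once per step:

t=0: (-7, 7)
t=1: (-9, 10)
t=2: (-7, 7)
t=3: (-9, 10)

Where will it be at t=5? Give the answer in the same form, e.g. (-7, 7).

The jumps are (-2, +3), (+2, -3), (-2, +3) — a geometric progression with ratio -1.
step 4: (-9, 10) + (+2, -3) → (-7, 7)
step 5: (-7, 7) + (-2, +3) → (-9, 10)

(-9, 10)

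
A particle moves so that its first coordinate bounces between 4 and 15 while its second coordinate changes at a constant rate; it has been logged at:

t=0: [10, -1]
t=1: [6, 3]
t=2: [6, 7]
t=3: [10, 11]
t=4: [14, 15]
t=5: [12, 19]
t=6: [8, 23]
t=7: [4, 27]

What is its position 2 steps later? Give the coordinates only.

[12, 35]

The first coordinate reflects between 4 and 15, moving 4 per step.
  step 8: 4 → 8
  step 9: 8 → 12
The second coordinate changes by +4 each step: at step 9 it is 35.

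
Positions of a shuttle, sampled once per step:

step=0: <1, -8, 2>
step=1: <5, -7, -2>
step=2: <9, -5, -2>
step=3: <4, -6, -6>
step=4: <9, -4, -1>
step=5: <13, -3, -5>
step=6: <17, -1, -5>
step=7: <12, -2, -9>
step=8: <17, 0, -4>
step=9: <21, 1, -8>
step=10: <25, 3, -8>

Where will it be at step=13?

<29, 5, -11>

The moves between consecutive positions are <+4, +1, -4>, <+4, +2, +0>, <-5, -1, -4>, <+5, +2, +5>, <+4, +1, -4>, <+4, +2, +0>, <-5, -1, -4>, <+5, +2, +5>, <+4, +1, -4>, <+4, +2, +0>; they repeat the 4-cycle [<+4, +1, -4>, <+4, +2, +0>, <-5, -1, -4>, <+5, +2, +5>].
step 11: apply <-5, -1, -4> → <20, 2, -12>
step 12: apply <+5, +2, +5> → <25, 4, -7>
step 13: apply <+4, +1, -4> → <29, 5, -11>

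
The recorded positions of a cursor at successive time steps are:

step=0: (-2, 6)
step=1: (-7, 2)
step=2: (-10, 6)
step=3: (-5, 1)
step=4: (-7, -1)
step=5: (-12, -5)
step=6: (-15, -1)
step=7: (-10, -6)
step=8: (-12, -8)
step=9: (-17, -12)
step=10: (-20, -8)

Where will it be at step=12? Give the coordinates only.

(-17, -15)

Step-to-step displacements: (-5, -4), (-3, +4), (+5, -5), (-2, -2), (-5, -4), (-3, +4), (+5, -5), (-2, -2), (-5, -4), (-3, +4) — a repeating cycle of length 4.
step 11: apply (+5, -5) → (-15, -13)
step 12: apply (-2, -2) → (-17, -15)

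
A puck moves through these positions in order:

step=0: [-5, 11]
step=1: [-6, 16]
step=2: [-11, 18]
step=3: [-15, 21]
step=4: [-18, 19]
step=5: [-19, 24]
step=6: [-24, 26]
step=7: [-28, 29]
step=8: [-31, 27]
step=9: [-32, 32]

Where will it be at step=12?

Step-to-step displacements: [-1, +5], [-5, +2], [-4, +3], [-3, -2], [-1, +5], [-5, +2], [-4, +3], [-3, -2], [-1, +5] — a repeating cycle of length 4.
step 10: apply [-5, +2] → [-37, 34]
step 11: apply [-4, +3] → [-41, 37]
step 12: apply [-3, -2] → [-44, 35]

[-44, 35]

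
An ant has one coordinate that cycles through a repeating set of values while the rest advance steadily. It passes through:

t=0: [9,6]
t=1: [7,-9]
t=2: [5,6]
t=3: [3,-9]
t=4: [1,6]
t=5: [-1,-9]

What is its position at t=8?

The first coordinate changes by -2 each step, so at step 8 it is 9 + 8·(-2) = -7.
The second coordinate repeats the cycle [6, -9] with period 2; step 8 mod 2 = 0, giving 6.

[-7,6]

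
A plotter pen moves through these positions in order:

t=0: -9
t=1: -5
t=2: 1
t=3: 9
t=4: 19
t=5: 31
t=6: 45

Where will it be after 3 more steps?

Successive displacements: +4, +6, +8, +10, +12, +14 — each changes by +2.
step 7: 45 + 16 → 61
step 8: 61 + 18 → 79
step 9: 79 + 20 → 99

99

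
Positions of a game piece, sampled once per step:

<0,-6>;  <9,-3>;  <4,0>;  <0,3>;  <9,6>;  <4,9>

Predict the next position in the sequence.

The first coordinate repeats the cycle [0, 9, 4] with period 3; step 6 mod 3 = 0, giving 0.
The second coordinate changes by +3 each step, so at step 6 it is -6 + 6·(3) = 12.

<0,12>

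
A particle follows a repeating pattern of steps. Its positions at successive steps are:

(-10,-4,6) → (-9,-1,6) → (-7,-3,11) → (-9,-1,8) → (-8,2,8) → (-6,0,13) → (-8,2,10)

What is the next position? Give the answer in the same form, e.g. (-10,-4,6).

(-7,5,10)

Differencing gives (+1,+3,+0), (+2,-2,+5), (-2,+2,-3), (+1,+3,+0), (+2,-2,+5), (-2,+2,-3). This is the pattern (+1,+3,+0), (+2,-2,+5), (-2,+2,-3) repeated.
step 7: apply (+1,+3,+0) → (-7,5,10)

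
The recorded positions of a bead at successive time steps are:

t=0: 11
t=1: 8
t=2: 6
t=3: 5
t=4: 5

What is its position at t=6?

Taking differences between consecutive positions: -3, -2, -1, +0. These grow by +1 each step.
step 5: 5 + 1 → 6
step 6: 6 + 2 → 8

8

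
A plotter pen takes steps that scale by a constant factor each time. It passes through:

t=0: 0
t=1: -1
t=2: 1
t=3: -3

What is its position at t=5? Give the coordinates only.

The jumps are -1, +2, -4 — a geometric progression with ratio -2.
step 4: -3 + 8 → 5
step 5: 5 − 16 → -11

-11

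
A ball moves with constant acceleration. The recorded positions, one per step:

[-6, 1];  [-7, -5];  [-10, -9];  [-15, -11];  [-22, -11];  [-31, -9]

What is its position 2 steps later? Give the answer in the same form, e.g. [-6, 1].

Taking differences between consecutive positions: [-1, -6], [-3, -4], [-5, -2], [-7, +0], [-9, +2]. These grow by [-2, +2] each step.
step 6: [-31, -9] + [-11, +4] → [-42, -5]
step 7: [-42, -5] + [-13, +6] → [-55, 1]

[-55, 1]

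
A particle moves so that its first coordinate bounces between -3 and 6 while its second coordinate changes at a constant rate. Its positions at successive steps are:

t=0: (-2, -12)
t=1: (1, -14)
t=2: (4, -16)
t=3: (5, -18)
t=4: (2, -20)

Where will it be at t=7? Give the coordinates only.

The first coordinate travels 3 per step and bounces off the walls at -3 and 6.
  step 5: 2 → -1
  step 6: -1 → -2
  step 7: -2 → 1
The second coordinate changes by -2 each step: at step 7 it is -26.

(1, -26)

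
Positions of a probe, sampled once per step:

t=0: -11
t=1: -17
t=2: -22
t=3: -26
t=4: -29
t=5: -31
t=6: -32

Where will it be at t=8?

Successive displacements: -6, -5, -4, -3, -2, -1 — each changes by +1.
step 7: -32 + 0 → -32
step 8: -32 + 1 → -31

-31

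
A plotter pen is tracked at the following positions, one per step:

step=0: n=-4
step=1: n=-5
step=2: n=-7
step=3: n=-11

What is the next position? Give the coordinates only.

n=-19

Consecutive displacements -1, -2, -4 scale by a factor of 2 each step.
step 4: -11 − 8 → n=-19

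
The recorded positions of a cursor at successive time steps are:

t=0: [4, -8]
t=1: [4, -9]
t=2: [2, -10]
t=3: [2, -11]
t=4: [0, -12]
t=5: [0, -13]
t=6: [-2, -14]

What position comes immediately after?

Differencing gives [+0, -1], [-2, -1], [+0, -1], [-2, -1], [+0, -1], [-2, -1]. This is the pattern [+0, -1], [-2, -1] repeated.
step 7: apply [+0, -1] → [-2, -15]

[-2, -15]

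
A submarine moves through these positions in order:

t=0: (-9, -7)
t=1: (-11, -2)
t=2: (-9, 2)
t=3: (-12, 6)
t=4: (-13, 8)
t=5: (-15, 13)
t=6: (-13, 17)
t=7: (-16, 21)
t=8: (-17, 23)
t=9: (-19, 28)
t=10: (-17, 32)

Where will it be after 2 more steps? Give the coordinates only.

Differencing gives (-2, +5), (+2, +4), (-3, +4), (-1, +2), (-2, +5), (+2, +4), (-3, +4), (-1, +2), (-2, +5), (+2, +4). This is the pattern (-2, +5), (+2, +4), (-3, +4), (-1, +2) repeated.
step 11: apply (-3, +4) → (-20, 36)
step 12: apply (-1, +2) → (-21, 38)

(-21, 38)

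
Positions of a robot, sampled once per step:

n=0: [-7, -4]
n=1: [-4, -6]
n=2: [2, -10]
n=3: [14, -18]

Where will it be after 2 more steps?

[86, -66]

Step-to-step displacements: [+3, -2], [+6, -4], [+12, -8]; each is 2× the previous.
step 4: [14, -18] + [+24, -16] → [38, -34]
step 5: [38, -34] + [+48, -32] → [86, -66]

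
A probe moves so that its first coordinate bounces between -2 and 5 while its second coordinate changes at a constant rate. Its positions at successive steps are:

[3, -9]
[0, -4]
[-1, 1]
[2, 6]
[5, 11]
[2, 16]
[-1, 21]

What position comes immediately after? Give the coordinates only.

The first coordinate travels 3 per step and bounces off the walls at -2 and 5.
  step 7: -1 → 0
The second coordinate changes by +5 each step: at step 7 it is 26.

[0, 26]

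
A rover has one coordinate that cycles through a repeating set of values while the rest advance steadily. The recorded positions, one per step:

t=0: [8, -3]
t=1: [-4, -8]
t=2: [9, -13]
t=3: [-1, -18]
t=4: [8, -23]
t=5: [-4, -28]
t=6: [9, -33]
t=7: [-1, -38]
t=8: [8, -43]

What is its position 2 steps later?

[9, -53]

First: cycles through 8, -4, 9, -1 every 4 steps. Step 10 lands at position 2 of the cycle → 9.
Second: linear, -5 per step → -53 at step 10.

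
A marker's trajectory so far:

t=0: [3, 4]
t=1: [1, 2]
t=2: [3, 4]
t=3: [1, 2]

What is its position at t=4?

[3, 4]

The jumps are [-2, -2], [+2, +2], [-2, -2] — a geometric progression with ratio -1.
step 4: [1, 2] + [+2, +2] → [3, 4]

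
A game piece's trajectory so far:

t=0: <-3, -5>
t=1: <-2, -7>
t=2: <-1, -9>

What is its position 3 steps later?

The position changes by <+1, -2> every step.
step 3: <-1, -9> + <+1, -2> → <0, -11>
step 4: <0, -11> + <+1, -2> → <1, -13>
step 5: <1, -13> + <+1, -2> → <2, -15>

<2, -15>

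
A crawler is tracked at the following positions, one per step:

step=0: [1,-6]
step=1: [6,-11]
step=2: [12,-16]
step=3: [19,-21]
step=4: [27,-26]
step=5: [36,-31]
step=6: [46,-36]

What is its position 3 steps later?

Taking differences between consecutive positions: [+5,-5], [+6,-5], [+7,-5], [+8,-5], [+9,-5], [+10,-5]. These grow by [+1,+0] each step.
step 7: [46,-36] + [+11,-5] → [57,-41]
step 8: [57,-41] + [+12,-5] → [69,-46]
step 9: [69,-46] + [+13,-5] → [82,-51]

[82,-51]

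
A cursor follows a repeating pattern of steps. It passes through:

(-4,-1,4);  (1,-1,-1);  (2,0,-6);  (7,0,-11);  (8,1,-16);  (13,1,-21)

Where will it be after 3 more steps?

(20,3,-36)

Step-to-step displacements: (+5,+0,-5), (+1,+1,-5), (+5,+0,-5), (+1,+1,-5), (+5,+0,-5) — a repeating cycle of length 2.
step 6: apply (+1,+1,-5) → (14,2,-26)
step 7: apply (+5,+0,-5) → (19,2,-31)
step 8: apply (+1,+1,-5) → (20,3,-36)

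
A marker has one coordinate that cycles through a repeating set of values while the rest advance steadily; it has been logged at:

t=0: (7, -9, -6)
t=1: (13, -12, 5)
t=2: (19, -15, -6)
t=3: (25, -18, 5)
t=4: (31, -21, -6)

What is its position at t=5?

(37, -24, 5)

The first coordinate changes by +6 each step, so at step 5 it is 7 + 5·(6) = 37.
The second coordinate changes by -3 each step, so at step 5 it is -9 + 5·(-3) = -24.
The third coordinate repeats the cycle [-6, 5] with period 2; step 5 mod 2 = 1, giving 5.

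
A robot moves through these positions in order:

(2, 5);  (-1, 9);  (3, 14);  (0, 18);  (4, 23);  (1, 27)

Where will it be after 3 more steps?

Differencing gives (-3, +4), (+4, +5), (-3, +4), (+4, +5), (-3, +4). This is the pattern (-3, +4), (+4, +5) repeated.
step 6: apply (+4, +5) → (5, 32)
step 7: apply (-3, +4) → (2, 36)
step 8: apply (+4, +5) → (6, 41)

(6, 41)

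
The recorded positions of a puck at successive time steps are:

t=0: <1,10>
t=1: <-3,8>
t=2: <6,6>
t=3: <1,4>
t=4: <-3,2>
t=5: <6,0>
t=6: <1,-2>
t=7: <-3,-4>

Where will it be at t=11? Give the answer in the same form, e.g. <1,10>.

The first coordinate repeats the cycle [1, -3, 6] with period 3; step 11 mod 3 = 2, giving 6.
The second coordinate changes by -2 each step, so at step 11 it is 10 + 11·(-2) = -12.

<6,-12>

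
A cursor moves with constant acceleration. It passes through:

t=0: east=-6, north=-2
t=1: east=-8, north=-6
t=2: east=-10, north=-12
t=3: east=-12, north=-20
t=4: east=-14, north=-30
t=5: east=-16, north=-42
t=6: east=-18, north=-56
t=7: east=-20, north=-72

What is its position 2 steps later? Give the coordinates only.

Taking differences between consecutive positions: (-2,-4), (-2,-6), (-2,-8), (-2,-10), (-2,-12), (-2,-14), (-2,-16). These grow by (+0,-2) each step.
step 8: east=-20, north=-72 + (-2,-18) → east=-22, north=-90
step 9: east=-22, north=-90 + (-2,-20) → east=-24, north=-110

east=-24, north=-110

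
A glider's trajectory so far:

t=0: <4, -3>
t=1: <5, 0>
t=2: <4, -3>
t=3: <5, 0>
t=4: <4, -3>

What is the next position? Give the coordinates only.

<5, 0>

The jumps are <+1, +3>, <-1, -3>, <+1, +3>, <-1, -3> — a geometric progression with ratio -1.
step 5: <4, -3> + <+1, +3> → <5, 0>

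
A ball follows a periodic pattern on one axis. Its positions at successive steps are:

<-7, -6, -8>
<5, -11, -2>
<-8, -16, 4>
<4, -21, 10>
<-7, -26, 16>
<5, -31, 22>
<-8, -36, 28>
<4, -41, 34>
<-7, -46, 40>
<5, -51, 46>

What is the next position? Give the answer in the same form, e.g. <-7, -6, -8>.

The first coordinate repeats the cycle [-7, 5, -8, 4] with period 4; step 10 mod 4 = 2, giving -8.
The second coordinate changes by -5 each step, so at step 10 it is -6 + 10·(-5) = -56.
The third coordinate changes by +6 each step, so at step 10 it is -8 + 10·(6) = 52.

<-8, -56, 52>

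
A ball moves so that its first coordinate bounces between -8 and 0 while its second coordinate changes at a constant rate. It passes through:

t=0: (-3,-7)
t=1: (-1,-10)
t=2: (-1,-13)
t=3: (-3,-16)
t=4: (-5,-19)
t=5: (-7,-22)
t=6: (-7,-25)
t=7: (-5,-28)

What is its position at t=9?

(-1,-34)

The first coordinate reflects between -8 and 0, moving 2 per step.
  step 8: -5 → -3
  step 9: -3 → -1
The second coordinate changes by -3 each step: at step 9 it is -34.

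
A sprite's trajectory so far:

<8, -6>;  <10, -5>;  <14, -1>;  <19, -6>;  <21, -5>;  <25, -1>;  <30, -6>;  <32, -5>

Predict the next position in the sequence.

The moves between consecutive positions are <+2, +1>, <+4, +4>, <+5, -5>, <+2, +1>, <+4, +4>, <+5, -5>, <+2, +1>; they repeat the 3-cycle [<+2, +1>, <+4, +4>, <+5, -5>].
step 8: apply <+4, +4> → <36, -1>

<36, -1>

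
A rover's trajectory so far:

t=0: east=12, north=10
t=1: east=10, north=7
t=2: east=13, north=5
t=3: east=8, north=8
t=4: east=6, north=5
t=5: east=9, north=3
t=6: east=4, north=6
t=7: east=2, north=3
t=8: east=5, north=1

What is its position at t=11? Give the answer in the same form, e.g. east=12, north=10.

Differencing gives (-2, -3), (+3, -2), (-5, +3), (-2, -3), (+3, -2), (-5, +3), (-2, -3), (+3, -2). This is the pattern (-2, -3), (+3, -2), (-5, +3) repeated.
step 9: apply (-5, +3) → east=0, north=4
step 10: apply (-2, -3) → east=-2, north=1
step 11: apply (+3, -2) → east=1, north=-1

east=1, north=-1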